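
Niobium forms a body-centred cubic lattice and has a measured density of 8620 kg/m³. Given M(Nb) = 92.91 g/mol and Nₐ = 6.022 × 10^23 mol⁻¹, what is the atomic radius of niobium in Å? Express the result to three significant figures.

1.43 Å

For a BCC cell (Z = 2), a³ = Z·M/(N_A·ρ) = 2 × 92.91 / (6.022 × 10²³ × 8.620) = 3.580 × 10^-23 cm³, so a = 3.296 × 10^-8 cm = 3.296 Å.
Atoms touch along the body diagonal, so √3·a = 4r, so r = 0.4330 × a = 1.43 Å.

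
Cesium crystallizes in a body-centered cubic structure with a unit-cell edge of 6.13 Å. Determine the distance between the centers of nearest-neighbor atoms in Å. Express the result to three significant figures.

5.31 Å

In a BCC structure, atoms touch along the body diagonal, so √3·a = 4r; the nearest-neighbor distance equals 2r = 0.8660·a.
d = 0.8660 × 6.13 = 5.31 Å.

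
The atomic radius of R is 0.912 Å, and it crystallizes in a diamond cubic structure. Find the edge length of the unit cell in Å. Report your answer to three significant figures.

4.21 Å

In a diamond cubic lattice, nearest neighbors lie along the body diagonal with √3·a = 8r.
a = 8r/√3 = 8 × 0.912 / 1.7321 = 4.21 Å.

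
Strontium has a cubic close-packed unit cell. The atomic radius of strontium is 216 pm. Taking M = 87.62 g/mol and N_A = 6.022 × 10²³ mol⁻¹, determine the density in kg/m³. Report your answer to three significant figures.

2550 kg/m³

In an FCC lattice, atoms touch along the face diagonal, so √2·a = 4r, giving a = 610.9 pm = 6.109 × 10^-8 cm.
With Z = 4, ρ = Z·M/(N_A·a³) = 4 × 87.62 / (6.022 × 10²³ × 2.280 × 10^-22) = 2.552 g/cm³ = 2550 kg/m³.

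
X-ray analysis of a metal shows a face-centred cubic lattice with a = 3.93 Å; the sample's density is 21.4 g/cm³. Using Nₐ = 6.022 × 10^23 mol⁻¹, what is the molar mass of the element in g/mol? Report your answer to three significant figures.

An FCC cell has Z = 4 atoms; a = 3.930 × 10^-8 cm.
M = ρ·N_A·a³/Z = 21.4 × 6.022 × 10²³ × 6.070 × 10^-23 / 4 = 196 g/mol.

196 g/mol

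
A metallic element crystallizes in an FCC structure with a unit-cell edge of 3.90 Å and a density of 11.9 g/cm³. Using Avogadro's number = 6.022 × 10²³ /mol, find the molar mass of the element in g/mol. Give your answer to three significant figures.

An FCC cell has Z = 4 atoms; a = 3.900 × 10^-8 cm.
M = ρ·N_A·a³/Z = 11.9 × 6.022 × 10²³ × 5.932 × 10^-23 / 4 = 106 g/mol.

106 g/mol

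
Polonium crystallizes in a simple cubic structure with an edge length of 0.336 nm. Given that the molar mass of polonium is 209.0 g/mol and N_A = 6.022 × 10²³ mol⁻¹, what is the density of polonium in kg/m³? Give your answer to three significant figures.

A simple cubic unit cell contains Z = 1 atom.
Cell volume: a³ = (0.336 nm)³ = (3.360 × 10^-8 cm)³ = 3.793 × 10^-23 cm³.
ρ = Z·M/(N_A·a³) = 1 × 209.0 / (6.022 × 10²³ × 3.793 × 10^-23) = 9.149 g/cm³ = 9150 kg/m³.

9150 kg/m³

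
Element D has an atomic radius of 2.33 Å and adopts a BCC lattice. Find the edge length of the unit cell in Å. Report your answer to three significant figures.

5.38 Å

In a BCC lattice, atoms touch along the body diagonal, so √3·a = 4r.
a = 4r/√3 = 4 × 2.33 / 1.7321 = 5.38 Å.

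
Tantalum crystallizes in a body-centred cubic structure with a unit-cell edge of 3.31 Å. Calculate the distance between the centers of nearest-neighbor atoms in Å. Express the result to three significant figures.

2.87 Å

In a BCC structure, atoms touch along the body diagonal, so √3·a = 4r; the nearest-neighbor distance equals 2r = 0.8660·a.
d = 0.8660 × 3.31 = 2.87 Å.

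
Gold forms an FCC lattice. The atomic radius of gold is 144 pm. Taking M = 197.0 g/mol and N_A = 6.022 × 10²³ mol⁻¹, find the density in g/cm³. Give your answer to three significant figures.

In an FCC lattice, atoms touch along the face diagonal, so √2·a = 4r, giving a = 407.3 pm = 4.073 × 10^-8 cm.
With Z = 4, ρ = Z·M/(N_A·a³) = 4 × 197.0 / (6.022 × 10²³ × 6.757 × 10^-23) = 19.37 g/cm³.

19.4 g/cm³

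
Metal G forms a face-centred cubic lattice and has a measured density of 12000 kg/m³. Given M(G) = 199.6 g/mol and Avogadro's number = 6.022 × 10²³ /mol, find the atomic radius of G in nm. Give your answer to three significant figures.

0.170 nm

For an FCC cell (Z = 4), a³ = Z·M/(N_A·ρ) = 4 × 199.6 / (6.022 × 10²³ × 12.00) = 1.105 × 10^-22 cm³, so a = 4.798 × 10^-8 cm = 0.4798 nm.
Atoms touch along the face diagonal, so √2·a = 4r, so r = 0.3536 × a = 0.170 nm.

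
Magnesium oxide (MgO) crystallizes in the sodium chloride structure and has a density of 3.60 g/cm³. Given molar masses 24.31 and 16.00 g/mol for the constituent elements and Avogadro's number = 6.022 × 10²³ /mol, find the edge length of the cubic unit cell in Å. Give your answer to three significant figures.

M(MgO) = 40.31 g/mol; Z = 4 formula units per cell.
a³ = Z·M/(N_A·ρ) = 4 × 40.31 / (6.022 × 10²³ × 3.60) = 7.438 × 10^-23 cm³, so a = 4.205 × 10^-8 cm = 4.21 Å.

4.21 Å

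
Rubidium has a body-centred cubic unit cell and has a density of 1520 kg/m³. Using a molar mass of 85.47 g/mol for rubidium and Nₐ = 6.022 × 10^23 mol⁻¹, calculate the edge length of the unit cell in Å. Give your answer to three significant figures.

With Z = 2 atoms per BCC cell, a³ = Z·M/(N_A·ρ) = 2 × 85.47 / (6.022 × 10²³ × 1.520 g/cm³) = 1.867 × 10^-22 cm³.
a = (1.867 × 10^-22)^(1/3) = 5.716 × 10^-8 cm = 5.72 Å.

5.72 Å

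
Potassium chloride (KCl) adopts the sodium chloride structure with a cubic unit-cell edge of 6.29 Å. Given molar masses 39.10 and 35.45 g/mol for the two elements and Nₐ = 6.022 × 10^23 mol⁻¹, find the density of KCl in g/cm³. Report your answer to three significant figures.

1.99 g/cm³

The sodium chloride structure contains Z = 4 formula units per cell; M(KCl) = 39.10 + 35.45 = 74.55 g/mol.
a³ = (6.290 × 10^-8 cm)³ = 2.489 × 10^-22 cm³.
ρ = 4 × 74.55 / (6.022 × 10²³ × 2.489 × 10^-22) = 1.990 g/cm³.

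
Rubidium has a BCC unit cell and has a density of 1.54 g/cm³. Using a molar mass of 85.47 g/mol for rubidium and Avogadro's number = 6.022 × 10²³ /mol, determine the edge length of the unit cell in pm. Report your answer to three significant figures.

569 pm

With Z = 2 atoms per BCC cell, a³ = Z·M/(N_A·ρ) = 2 × 85.47 / (6.022 × 10²³ × 1.540 g/cm³) = 1.843 × 10^-22 cm³.
a = (1.843 × 10^-22)^(1/3) = 5.691 × 10^-8 cm = 569 pm.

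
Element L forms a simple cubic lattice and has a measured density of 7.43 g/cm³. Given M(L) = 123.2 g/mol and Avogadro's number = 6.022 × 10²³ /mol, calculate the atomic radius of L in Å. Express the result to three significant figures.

1.51 Å

For a simple cubic cell (Z = 1), a³ = Z·M/(N_A·ρ) = 1 × 123.2 / (6.022 × 10²³ × 7.430) = 2.753 × 10^-23 cm³, so a = 3.020 × 10^-8 cm = 3.020 Å.
Atoms touch along the cell edge, so a = 2r, so r = 0.5000 × a = 1.51 Å.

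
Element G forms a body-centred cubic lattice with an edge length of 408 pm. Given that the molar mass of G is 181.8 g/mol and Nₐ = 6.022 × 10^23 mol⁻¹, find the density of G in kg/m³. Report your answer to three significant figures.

8890 kg/m³

A BCC unit cell contains Z = 2 atoms.
Cell volume: a³ = (408 pm)³ = (4.080 × 10^-8 cm)³ = 6.792 × 10^-23 cm³.
ρ = Z·M/(N_A·a³) = 2 × 181.8 / (6.022 × 10²³ × 6.792 × 10^-23) = 8.890 g/cm³ = 8890 kg/m³.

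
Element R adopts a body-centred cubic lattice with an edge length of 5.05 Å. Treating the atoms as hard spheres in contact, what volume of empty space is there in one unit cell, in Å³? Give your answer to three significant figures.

In a BCC lattice atoms touch along the body diagonal, so √3·a = 4r, so r = 0.4330a = 2.187 Å.
V_cell = a³ = 128.8 Å³; V_atoms = 2 × (4/3)πr³ = 87.60 Å³.
Empty space = 128.8 − 87.60 = 41.2 Å³.

41.2 Å³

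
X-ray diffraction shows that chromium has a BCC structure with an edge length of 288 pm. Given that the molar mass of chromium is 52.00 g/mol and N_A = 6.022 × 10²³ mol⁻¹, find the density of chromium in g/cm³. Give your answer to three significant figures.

A BCC unit cell contains Z = 2 atoms.
Cell volume: a³ = (288 pm)³ = (2.880 × 10^-8 cm)³ = 2.389 × 10^-23 cm³.
ρ = Z·M/(N_A·a³) = 2 × 52.00 / (6.022 × 10²³ × 2.389 × 10^-23) = 7.230 g/cm³.

7.23 g/cm³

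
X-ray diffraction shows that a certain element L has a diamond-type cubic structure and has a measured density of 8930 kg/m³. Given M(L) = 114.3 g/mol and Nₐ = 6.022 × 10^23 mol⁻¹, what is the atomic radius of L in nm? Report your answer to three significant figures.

For a diamond cubic cell (Z = 8), a³ = Z·M/(N_A·ρ) = 8 × 114.3 / (6.022 × 10²³ × 8.930) = 1.700 × 10^-22 cm³, so a = 5.540 × 10^-8 cm = 0.5540 nm.
Nearest neighbors lie along the body diagonal with √3·a = 8r, so r = 0.2165 × a = 0.120 nm.

0.120 nm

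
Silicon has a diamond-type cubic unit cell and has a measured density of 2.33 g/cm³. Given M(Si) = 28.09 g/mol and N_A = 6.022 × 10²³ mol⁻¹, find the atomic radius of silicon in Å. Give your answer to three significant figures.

For a diamond cubic cell (Z = 8), a³ = Z·M/(N_A·ρ) = 8 × 28.09 / (6.022 × 10²³ × 2.330) = 1.602 × 10^-22 cm³, so a = 5.431 × 10^-8 cm = 5.431 Å.
Nearest neighbors lie along the body diagonal with √3·a = 8r, so r = 0.2165 × a = 1.18 Å.

1.18 Å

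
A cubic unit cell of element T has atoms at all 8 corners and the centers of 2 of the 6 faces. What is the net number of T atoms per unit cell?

2

Corner atoms are shared by 8 cells (1/8 each), face atoms by 2 (1/2 each).
Net atoms = 8 × 1/8 + 2 × 1/2 = 1 + 1 = 2.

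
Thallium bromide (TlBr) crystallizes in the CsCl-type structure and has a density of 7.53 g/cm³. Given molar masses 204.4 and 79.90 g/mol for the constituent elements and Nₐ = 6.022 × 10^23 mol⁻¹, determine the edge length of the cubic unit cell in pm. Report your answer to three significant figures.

397 pm

M(TlBr) = 284.3 g/mol; Z = 1 formula unit per cell.
a³ = Z·M/(N_A·ρ) = 1 × 284.3 / (6.022 × 10²³ × 7.53) = 6.270 × 10^-23 cm³, so a = 3.973 × 10^-8 cm = 397 pm.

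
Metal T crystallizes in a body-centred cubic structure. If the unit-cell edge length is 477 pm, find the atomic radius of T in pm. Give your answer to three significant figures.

In a BCC lattice, atoms touch along the body diagonal, so √3·a = 4r.
r = √3·a/4 = 1.7321 × 477 / 4 = 207 pm.

207 pm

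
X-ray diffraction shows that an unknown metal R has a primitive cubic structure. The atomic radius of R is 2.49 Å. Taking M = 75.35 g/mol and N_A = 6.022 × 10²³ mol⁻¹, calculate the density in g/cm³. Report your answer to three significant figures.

In a simple cubic lattice, atoms touch along the cell edge, so a = 2r, giving a = 4.980 Å = 4.980 × 10^-8 cm.
With Z = 1, ρ = Z·M/(N_A·a³) = 1 × 75.35 / (6.022 × 10²³ × 1.235 × 10^-22) = 1.013 g/cm³.

1.01 g/cm³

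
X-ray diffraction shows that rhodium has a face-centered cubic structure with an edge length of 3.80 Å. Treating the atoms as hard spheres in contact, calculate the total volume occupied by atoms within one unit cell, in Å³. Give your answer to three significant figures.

40.6 Å³

In an FCC lattice atoms touch along the face diagonal, so √2·a = 4r, so r = 0.3536a = 1.344 Å.
V_atoms = Z × (4/3)πr³ = 4 × (4/3)π × (1.344)³ = 40.6 Å³.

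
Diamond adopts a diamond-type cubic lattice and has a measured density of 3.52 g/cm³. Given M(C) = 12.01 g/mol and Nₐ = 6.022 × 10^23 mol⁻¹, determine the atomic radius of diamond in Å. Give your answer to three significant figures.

0.772 Å

For a diamond cubic cell (Z = 8), a³ = Z·M/(N_A·ρ) = 8 × 12.01 / (6.022 × 10²³ × 3.520) = 4.533 × 10^-23 cm³, so a = 3.565 × 10^-8 cm = 3.565 Å.
Nearest neighbors lie along the body diagonal with √3·a = 8r, so r = 0.2165 × a = 0.772 Å.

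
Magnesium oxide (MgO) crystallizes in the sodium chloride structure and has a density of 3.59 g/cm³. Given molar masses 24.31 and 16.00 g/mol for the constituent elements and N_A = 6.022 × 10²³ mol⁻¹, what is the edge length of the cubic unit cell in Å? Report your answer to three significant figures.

4.21 Å

M(MgO) = 40.31 g/mol; Z = 4 formula units per cell.
a³ = Z·M/(N_A·ρ) = 4 × 40.31 / (6.022 × 10²³ × 3.59) = 7.458 × 10^-23 cm³, so a = 4.209 × 10^-8 cm = 4.21 Å.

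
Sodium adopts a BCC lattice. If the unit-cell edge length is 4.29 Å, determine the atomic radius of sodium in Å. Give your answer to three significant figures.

1.86 Å

In a BCC lattice, atoms touch along the body diagonal, so √3·a = 4r.
r = √3·a/4 = 1.7321 × 4.29 / 4 = 1.86 Å.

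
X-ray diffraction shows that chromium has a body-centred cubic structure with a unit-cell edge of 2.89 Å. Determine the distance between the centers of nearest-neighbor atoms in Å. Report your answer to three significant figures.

2.50 Å

In a BCC structure, atoms touch along the body diagonal, so √3·a = 4r; the nearest-neighbor distance equals 2r = 0.8660·a.
d = 0.8660 × 2.89 = 2.50 Å.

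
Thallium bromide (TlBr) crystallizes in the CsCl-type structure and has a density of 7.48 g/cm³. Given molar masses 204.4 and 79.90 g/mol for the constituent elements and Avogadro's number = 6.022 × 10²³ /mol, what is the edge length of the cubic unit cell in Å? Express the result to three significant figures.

M(TlBr) = 284.3 g/mol; Z = 1 formula unit per cell.
a³ = Z·M/(N_A·ρ) = 1 × 284.3 / (6.022 × 10²³ × 7.48) = 6.312 × 10^-23 cm³, so a = 3.981 × 10^-8 cm = 3.98 Å.

3.98 Å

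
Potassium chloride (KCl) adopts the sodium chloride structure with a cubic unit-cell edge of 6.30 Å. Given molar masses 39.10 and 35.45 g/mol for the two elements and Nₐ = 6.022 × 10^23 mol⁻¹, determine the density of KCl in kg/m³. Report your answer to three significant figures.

The sodium chloride structure contains Z = 4 formula units per cell; M(KCl) = 39.10 + 35.45 = 74.55 g/mol.
a³ = (6.300 × 10^-8 cm)³ = 2.500 × 10^-22 cm³.
ρ = 4 × 74.55 / (6.022 × 10²³ × 2.500 × 10^-22) = 1.980 g/cm³ = 1980 kg/m³.

1980 kg/m³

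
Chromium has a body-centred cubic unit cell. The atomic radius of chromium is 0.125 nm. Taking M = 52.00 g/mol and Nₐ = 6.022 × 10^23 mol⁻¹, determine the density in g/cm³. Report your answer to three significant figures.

7.18 g/cm³

In a BCC lattice, atoms touch along the body diagonal, so √3·a = 4r, giving a = 0.2887 nm = 2.887 × 10^-8 cm.
With Z = 2, ρ = Z·M/(N_A·a³) = 2 × 52.00 / (6.022 × 10²³ × 2.406 × 10^-23) = 7.179 g/cm³.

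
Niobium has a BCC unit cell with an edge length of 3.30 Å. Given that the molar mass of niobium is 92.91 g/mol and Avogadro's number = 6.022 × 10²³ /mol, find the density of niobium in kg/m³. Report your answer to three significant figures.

8590 kg/m³

A BCC unit cell contains Z = 2 atoms.
Cell volume: a³ = (3.30 Å)³ = (3.300 × 10^-8 cm)³ = 3.594 × 10^-23 cm³.
ρ = Z·M/(N_A·a³) = 2 × 92.91 / (6.022 × 10²³ × 3.594 × 10^-23) = 8.586 g/cm³ = 8590 kg/m³.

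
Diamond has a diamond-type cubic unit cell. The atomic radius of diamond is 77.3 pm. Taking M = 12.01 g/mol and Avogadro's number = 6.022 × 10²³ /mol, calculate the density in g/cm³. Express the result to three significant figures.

In a diamond cubic lattice, nearest neighbors lie along the body diagonal with √3·a = 8r, giving a = 357.0 pm = 3.570 × 10^-8 cm.
With Z = 8, ρ = Z·M/(N_A·a³) = 8 × 12.01 / (6.022 × 10²³ × 4.551 × 10^-23) = 3.506 g/cm³.

3.51 g/cm³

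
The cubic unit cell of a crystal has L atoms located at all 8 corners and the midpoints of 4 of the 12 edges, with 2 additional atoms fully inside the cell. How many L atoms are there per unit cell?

4

Corner atoms are shared by 8 cells (1/8 each), edge atoms by 4 (1/4 each), interior atoms are unshared.
Net atoms = 8 × 1/8 + 4 × 1/4 + 2 = 1 + 1 + 2 = 4.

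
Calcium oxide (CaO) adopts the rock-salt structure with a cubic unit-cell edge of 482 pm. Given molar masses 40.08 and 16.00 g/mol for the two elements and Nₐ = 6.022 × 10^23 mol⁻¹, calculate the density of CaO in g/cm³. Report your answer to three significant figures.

The rock-salt structure contains Z = 4 formula units per cell; M(CaO) = 40.08 + 16.00 = 56.08 g/mol.
a³ = (4.820 × 10^-8 cm)³ = 1.120 × 10^-22 cm³.
ρ = 4 × 56.08 / (6.022 × 10²³ × 1.120 × 10^-22) = 3.326 g/cm³.

3.33 g/cm³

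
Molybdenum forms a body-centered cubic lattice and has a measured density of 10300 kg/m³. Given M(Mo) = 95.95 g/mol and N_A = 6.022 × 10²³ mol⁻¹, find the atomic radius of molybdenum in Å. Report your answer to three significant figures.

1.36 Å

For a BCC cell (Z = 2), a³ = Z·M/(N_A·ρ) = 2 × 95.95 / (6.022 × 10²³ × 10.30) = 3.094 × 10^-23 cm³, so a = 3.139 × 10^-8 cm = 3.139 Å.
Atoms touch along the body diagonal, so √3·a = 4r, so r = 0.4330 × a = 1.36 Å.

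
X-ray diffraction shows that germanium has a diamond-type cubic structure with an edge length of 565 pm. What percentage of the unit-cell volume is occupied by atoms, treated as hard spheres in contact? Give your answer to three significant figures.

34.0%

In a diamond cubic lattice nearest neighbors lie along the body diagonal with √3·a = 8r, so r = 0.2165a = 122.3 pm.
Packing fraction = Z·(4/3)πr³ / a³ = 8 × (4/3)π × (122.3)³ / (565)³ = 0.3401 = 34.0%.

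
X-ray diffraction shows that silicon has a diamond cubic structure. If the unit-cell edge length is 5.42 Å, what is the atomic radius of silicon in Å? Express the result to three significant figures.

In a diamond cubic lattice, nearest neighbors lie along the body diagonal with √3·a = 8r.
r = √3·a/8 = 1.7321 × 5.42 / 8 = 1.17 Å.

1.17 Å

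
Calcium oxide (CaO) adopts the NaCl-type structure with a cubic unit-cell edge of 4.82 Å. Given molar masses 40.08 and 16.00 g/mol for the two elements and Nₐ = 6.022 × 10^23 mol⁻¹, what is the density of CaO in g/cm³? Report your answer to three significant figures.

The NaCl-type structure contains Z = 4 formula units per cell; M(CaO) = 40.08 + 16.00 = 56.08 g/mol.
a³ = (4.820 × 10^-8 cm)³ = 1.120 × 10^-22 cm³.
ρ = 4 × 56.08 / (6.022 × 10²³ × 1.120 × 10^-22) = 3.326 g/cm³.

3.33 g/cm³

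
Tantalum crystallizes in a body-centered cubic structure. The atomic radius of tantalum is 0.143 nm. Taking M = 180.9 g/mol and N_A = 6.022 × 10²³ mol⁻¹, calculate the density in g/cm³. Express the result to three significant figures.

16.7 g/cm³

In a BCC lattice, atoms touch along the body diagonal, so √3·a = 4r, giving a = 0.3302 nm = 3.302 × 10^-8 cm.
With Z = 2, ρ = Z·M/(N_A·a³) = 2 × 180.9 / (6.022 × 10²³ × 3.602 × 10^-23) = 16.68 g/cm³.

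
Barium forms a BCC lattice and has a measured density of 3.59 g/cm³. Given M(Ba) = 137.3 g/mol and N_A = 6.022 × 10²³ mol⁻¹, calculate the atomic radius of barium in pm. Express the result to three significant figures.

218 pm

For a BCC cell (Z = 2), a³ = Z·M/(N_A·ρ) = 2 × 137.3 / (6.022 × 10²³ × 3.590) = 1.270 × 10^-22 cm³, so a = 5.027 × 10^-8 cm = 502.7 pm.
Atoms touch along the body diagonal, so √3·a = 4r, so r = 0.4330 × a = 218 pm.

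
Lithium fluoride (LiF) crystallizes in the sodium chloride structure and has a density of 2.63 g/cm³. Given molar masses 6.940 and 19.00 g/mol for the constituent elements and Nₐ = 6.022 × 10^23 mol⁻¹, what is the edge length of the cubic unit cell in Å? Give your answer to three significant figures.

M(LiF) = 25.94 g/mol; Z = 4 formula units per cell.
a³ = Z·M/(N_A·ρ) = 4 × 25.94 / (6.022 × 10²³ × 2.63) = 6.551 × 10^-23 cm³, so a = 4.031 × 10^-8 cm = 4.03 Å.

4.03 Å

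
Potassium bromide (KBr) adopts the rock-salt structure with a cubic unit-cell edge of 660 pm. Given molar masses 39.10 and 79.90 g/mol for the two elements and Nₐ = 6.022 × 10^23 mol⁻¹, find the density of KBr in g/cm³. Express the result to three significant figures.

2.75 g/cm³

The rock-salt structure contains Z = 4 formula units per cell; M(KBr) = 39.10 + 79.90 = 119.0 g/mol.
a³ = (6.600 × 10^-8 cm)³ = 2.875 × 10^-22 cm³.
ρ = 4 × 119.0 / (6.022 × 10²³ × 2.875 × 10^-22) = 2.749 g/cm³.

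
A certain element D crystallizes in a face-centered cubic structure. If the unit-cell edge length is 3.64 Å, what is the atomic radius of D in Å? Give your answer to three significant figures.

1.29 Å

In an FCC lattice, atoms touch along the face diagonal, so √2·a = 4r.
r = √2·a/4 = 1.4142 × 3.64 / 4 = 1.29 Å.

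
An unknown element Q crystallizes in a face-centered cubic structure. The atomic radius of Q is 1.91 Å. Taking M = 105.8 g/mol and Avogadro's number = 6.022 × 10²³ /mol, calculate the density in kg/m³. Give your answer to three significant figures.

4460 kg/m³

In an FCC lattice, atoms touch along the face diagonal, so √2·a = 4r, giving a = 5.402 Å = 5.402 × 10^-8 cm.
With Z = 4, ρ = Z·M/(N_A·a³) = 4 × 105.8 / (6.022 × 10²³ × 1.577 × 10^-22) = 4.457 g/cm³ = 4460 kg/m³.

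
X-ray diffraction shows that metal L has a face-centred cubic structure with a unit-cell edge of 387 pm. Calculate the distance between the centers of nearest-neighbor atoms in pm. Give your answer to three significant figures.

In an FCC structure, atoms touch along the face diagonal, so √2·a = 4r; the nearest-neighbor distance equals 2r = 0.7071·a.
d = 0.7071 × 387 = 274 pm.

274 pm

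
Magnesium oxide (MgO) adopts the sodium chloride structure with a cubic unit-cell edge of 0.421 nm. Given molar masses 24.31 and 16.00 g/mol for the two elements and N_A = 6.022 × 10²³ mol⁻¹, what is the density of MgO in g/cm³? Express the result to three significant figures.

The sodium chloride structure contains Z = 4 formula units per cell; M(MgO) = 24.31 + 16.00 = 40.31 g/mol.
a³ = (4.210 × 10^-8 cm)³ = 7.462 × 10^-23 cm³.
ρ = 4 × 40.31 / (6.022 × 10²³ × 7.462 × 10^-23) = 3.588 g/cm³.

3.59 g/cm³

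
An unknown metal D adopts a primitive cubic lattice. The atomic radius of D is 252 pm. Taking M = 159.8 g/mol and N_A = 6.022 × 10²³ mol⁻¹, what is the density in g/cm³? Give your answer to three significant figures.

2.07 g/cm³

In a simple cubic lattice, atoms touch along the cell edge, so a = 2r, giving a = 504.0 pm = 5.040 × 10^-8 cm.
With Z = 1, ρ = Z·M/(N_A·a³) = 1 × 159.8 / (6.022 × 10²³ × 1.280 × 10^-22) = 2.073 g/cm³.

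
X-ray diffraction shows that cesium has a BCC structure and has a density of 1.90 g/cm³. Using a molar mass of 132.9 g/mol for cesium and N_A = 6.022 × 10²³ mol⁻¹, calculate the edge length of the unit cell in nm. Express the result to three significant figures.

With Z = 2 atoms per BCC cell, a³ = Z·M/(N_A·ρ) = 2 × 132.9 / (6.022 × 10²³ × 1.900 g/cm³) = 2.323 × 10^-22 cm³.
a = (2.323 × 10^-22)^(1/3) = 6.147 × 10^-8 cm = 0.615 nm.

0.615 nm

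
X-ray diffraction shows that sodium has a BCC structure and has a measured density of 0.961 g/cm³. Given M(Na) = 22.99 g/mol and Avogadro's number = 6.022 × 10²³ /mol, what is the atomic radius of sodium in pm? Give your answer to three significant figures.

186 pm

For a BCC cell (Z = 2), a³ = Z·M/(N_A·ρ) = 2 × 22.99 / (6.022 × 10²³ × 0.9610) = 7.945 × 10^-23 cm³, so a = 4.299 × 10^-8 cm = 429.9 pm.
Atoms touch along the body diagonal, so √3·a = 4r, so r = 0.4330 × a = 186 pm.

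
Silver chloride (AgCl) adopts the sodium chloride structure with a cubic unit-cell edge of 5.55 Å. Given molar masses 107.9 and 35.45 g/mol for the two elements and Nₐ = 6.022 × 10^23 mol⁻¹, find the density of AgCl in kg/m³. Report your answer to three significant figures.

5570 kg/m³

The sodium chloride structure contains Z = 4 formula units per cell; M(AgCl) = 107.9 + 35.45 = 143.35 g/mol.
a³ = (5.550 × 10^-8 cm)³ = 1.710 × 10^-22 cm³.
ρ = 4 × 143.35 / (6.022 × 10²³ × 1.710 × 10^-22) = 5.570 g/cm³ = 5570 kg/m³.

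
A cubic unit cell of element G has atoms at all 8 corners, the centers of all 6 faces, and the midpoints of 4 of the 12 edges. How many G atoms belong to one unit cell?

Corner atoms are shared by 8 cells (1/8 each), face atoms by 2 (1/2 each), edge atoms by 4 (1/4 each).
Net atoms = 8 × 1/8 + 6 × 1/2 + 4 × 1/4 = 1 + 3 + 1 = 5.

5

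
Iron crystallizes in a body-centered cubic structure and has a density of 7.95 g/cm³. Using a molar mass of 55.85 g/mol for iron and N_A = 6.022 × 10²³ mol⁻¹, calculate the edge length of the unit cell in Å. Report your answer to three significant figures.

2.86 Å

With Z = 2 atoms per BCC cell, a³ = Z·M/(N_A·ρ) = 2 × 55.85 / (6.022 × 10²³ × 7.950 g/cm³) = 2.333 × 10^-23 cm³.
a = (2.333 × 10^-23)^(1/3) = 2.857 × 10^-8 cm = 2.86 Å.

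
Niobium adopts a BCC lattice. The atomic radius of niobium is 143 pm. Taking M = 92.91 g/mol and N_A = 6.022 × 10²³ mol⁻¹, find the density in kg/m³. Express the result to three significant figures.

In a BCC lattice, atoms touch along the body diagonal, so √3·a = 4r, giving a = 330.2 pm = 3.302 × 10^-8 cm.
With Z = 2, ρ = Z·M/(N_A·a³) = 2 × 92.91 / (6.022 × 10²³ × 3.602 × 10^-23) = 8.567 g/cm³ = 8570 kg/m³.

8570 kg/m³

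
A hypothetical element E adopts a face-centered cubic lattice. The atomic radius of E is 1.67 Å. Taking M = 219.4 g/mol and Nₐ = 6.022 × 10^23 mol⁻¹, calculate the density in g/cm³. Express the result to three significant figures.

In an FCC lattice, atoms touch along the face diagonal, so √2·a = 4r, giving a = 4.723 Å = 4.723 × 10^-8 cm.
With Z = 4, ρ = Z·M/(N_A·a³) = 4 × 219.4 / (6.022 × 10²³ × 1.054 × 10^-22) = 13.83 g/cm³.

13.8 g/cm³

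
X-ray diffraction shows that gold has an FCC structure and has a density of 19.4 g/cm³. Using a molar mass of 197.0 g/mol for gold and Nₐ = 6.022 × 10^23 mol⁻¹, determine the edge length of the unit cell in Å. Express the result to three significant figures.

4.07 Å

With Z = 4 atoms per FCC cell, a³ = Z·M/(N_A·ρ) = 4 × 197.0 / (6.022 × 10²³ × 19.40 g/cm³) = 6.745 × 10^-23 cm³.
a = (6.745 × 10^-23)^(1/3) = 4.071 × 10^-8 cm = 4.07 Å.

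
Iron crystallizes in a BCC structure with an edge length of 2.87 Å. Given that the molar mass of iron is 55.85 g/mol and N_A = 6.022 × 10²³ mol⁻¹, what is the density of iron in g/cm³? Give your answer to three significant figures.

A BCC unit cell contains Z = 2 atoms.
Cell volume: a³ = (2.87 Å)³ = (2.870 × 10^-8 cm)³ = 2.364 × 10^-23 cm³.
ρ = Z·M/(N_A·a³) = 2 × 55.85 / (6.022 × 10²³ × 2.364 × 10^-23) = 7.846 g/cm³.

7.85 g/cm³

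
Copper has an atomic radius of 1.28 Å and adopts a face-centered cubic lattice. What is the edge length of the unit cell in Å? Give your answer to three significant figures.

3.62 Å

In an FCC lattice, atoms touch along the face diagonal, so √2·a = 4r.
a = 4r/√2 = 4 × 1.28 / 1.4142 = 3.62 Å.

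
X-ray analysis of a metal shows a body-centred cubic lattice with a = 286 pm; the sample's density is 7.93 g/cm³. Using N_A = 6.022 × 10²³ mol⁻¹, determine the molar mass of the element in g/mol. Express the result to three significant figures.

55.9 g/mol

A BCC cell has Z = 2 atoms; a = 2.860 × 10^-8 cm.
M = ρ·N_A·a³/Z = 7.93 × 6.022 × 10²³ × 2.339 × 10^-23 / 2 = 55.9 g/mol.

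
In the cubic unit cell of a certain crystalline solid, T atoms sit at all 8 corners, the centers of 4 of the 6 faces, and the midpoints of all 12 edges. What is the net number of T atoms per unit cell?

6

Corner atoms are shared by 8 cells (1/8 each), face atoms by 2 (1/2 each), edge atoms by 4 (1/4 each).
Net atoms = 8 × 1/8 + 4 × 1/2 + 12 × 1/4 = 1 + 2 + 3 = 6.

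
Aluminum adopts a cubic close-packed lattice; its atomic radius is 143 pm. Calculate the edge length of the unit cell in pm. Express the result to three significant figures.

In an FCC lattice, atoms touch along the face diagonal, so √2·a = 4r.
a = 4r/√2 = 4 × 143 / 1.4142 = 404 pm.

404 pm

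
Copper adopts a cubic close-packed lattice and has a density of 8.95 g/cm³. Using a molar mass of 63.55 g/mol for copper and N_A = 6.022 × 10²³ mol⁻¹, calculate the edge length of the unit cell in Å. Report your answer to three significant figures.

3.61 Å

With Z = 4 atoms per FCC cell, a³ = Z·M/(N_A·ρ) = 4 × 63.55 / (6.022 × 10²³ × 8.950 g/cm³) = 4.716 × 10^-23 cm³.
a = (4.716 × 10^-23)^(1/3) = 3.613 × 10^-8 cm = 3.61 Å.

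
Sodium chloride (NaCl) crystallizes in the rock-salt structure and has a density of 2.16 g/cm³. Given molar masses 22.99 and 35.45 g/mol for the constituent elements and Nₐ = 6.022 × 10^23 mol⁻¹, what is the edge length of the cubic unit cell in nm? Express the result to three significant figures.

M(NaCl) = 58.44 g/mol; Z = 4 formula units per cell.
a³ = Z·M/(N_A·ρ) = 4 × 58.44 / (6.022 × 10²³ × 2.16) = 1.797 × 10^-22 cm³, so a = 5.643 × 10^-8 cm = 0.564 nm.

0.564 nm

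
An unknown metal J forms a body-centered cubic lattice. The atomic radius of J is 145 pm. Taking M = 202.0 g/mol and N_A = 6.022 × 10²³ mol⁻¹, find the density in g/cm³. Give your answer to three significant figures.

17.9 g/cm³

In a BCC lattice, atoms touch along the body diagonal, so √3·a = 4r, giving a = 334.9 pm = 3.349 × 10^-8 cm.
With Z = 2, ρ = Z·M/(N_A·a³) = 2 × 202.0 / (6.022 × 10²³ × 3.755 × 10^-23) = 17.87 g/cm³.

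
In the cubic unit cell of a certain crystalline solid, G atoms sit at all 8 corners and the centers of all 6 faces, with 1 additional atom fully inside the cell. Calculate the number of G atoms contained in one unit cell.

Corner atoms are shared by 8 cells (1/8 each), face atoms by 2 (1/2 each), interior atoms are unshared.
Net atoms = 8 × 1/8 + 6 × 1/2 + 1 = 1 + 3 + 1 = 5.

5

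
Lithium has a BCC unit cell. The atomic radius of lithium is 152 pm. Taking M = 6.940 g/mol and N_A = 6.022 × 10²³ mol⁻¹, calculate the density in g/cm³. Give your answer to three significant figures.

In a BCC lattice, atoms touch along the body diagonal, so √3·a = 4r, giving a = 351.0 pm = 3.510 × 10^-8 cm.
With Z = 2, ρ = Z·M/(N_A·a³) = 2 × 6.940 / (6.022 × 10²³ × 4.325 × 10^-23) = 0.5329 g/cm³.

0.533 g/cm³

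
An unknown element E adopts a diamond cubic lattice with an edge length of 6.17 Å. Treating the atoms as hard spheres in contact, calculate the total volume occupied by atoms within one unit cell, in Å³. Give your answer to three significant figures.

In a diamond cubic lattice nearest neighbors lie along the body diagonal with √3·a = 8r, so r = 0.2165a = 1.336 Å.
V_atoms = Z × (4/3)πr³ = 8 × (4/3)π × (1.336)³ = 79.9 Å³.

79.9 Å³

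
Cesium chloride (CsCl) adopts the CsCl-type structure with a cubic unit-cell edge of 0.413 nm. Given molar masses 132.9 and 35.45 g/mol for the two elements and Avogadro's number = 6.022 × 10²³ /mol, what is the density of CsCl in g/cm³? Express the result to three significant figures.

3.97 g/cm³

The CsCl-type structure contains Z = 1 formula unit per cell; M(CsCl) = 132.9 + 35.45 = 168.35 g/mol.
a³ = (4.130 × 10^-8 cm)³ = 7.044 × 10^-23 cm³.
ρ = 1 × 168.35 / (6.022 × 10²³ × 7.044 × 10^-23) = 3.968 g/cm³.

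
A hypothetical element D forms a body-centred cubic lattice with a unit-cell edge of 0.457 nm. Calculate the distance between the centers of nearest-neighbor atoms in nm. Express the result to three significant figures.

In a BCC structure, atoms touch along the body diagonal, so √3·a = 4r; the nearest-neighbor distance equals 2r = 0.8660·a.
d = 0.8660 × 0.457 = 0.396 nm.

0.396 nm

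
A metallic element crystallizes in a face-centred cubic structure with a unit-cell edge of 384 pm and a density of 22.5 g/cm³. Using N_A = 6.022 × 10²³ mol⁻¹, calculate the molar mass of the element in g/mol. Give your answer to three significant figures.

192 g/mol

An FCC cell has Z = 4 atoms; a = 3.840 × 10^-8 cm.
M = ρ·N_A·a³/Z = 22.5 × 6.022 × 10²³ × 5.662 × 10^-23 / 4 = 192 g/mol.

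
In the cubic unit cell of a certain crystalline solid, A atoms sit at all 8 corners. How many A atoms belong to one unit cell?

1

Corner atoms are shared by 8 cells (1/8 each).
Net atoms = 8 × 1/8 = 1 = 1.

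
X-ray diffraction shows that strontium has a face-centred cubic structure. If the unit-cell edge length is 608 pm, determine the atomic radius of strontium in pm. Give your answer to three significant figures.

215 pm

In an FCC lattice, atoms touch along the face diagonal, so √2·a = 4r.
r = √2·a/4 = 1.4142 × 608 / 4 = 215 pm.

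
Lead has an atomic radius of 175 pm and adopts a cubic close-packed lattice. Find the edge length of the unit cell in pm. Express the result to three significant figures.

495 pm

In an FCC lattice, atoms touch along the face diagonal, so √2·a = 4r.
a = 4r/√2 = 4 × 175 / 1.4142 = 495 pm.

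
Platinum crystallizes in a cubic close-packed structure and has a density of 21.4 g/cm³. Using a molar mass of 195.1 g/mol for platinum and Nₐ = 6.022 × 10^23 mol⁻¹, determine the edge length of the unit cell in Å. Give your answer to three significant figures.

3.93 Å

With Z = 4 atoms per FCC cell, a³ = Z·M/(N_A·ρ) = 4 × 195.1 / (6.022 × 10²³ × 21.40 g/cm³) = 6.056 × 10^-23 cm³.
a = (6.056 × 10^-23)^(1/3) = 3.927 × 10^-8 cm = 3.93 Å.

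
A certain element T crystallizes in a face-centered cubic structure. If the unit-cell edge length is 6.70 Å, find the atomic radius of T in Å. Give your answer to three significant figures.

2.37 Å

In an FCC lattice, atoms touch along the face diagonal, so √2·a = 4r.
r = √2·a/4 = 1.4142 × 6.70 / 4 = 2.37 Å.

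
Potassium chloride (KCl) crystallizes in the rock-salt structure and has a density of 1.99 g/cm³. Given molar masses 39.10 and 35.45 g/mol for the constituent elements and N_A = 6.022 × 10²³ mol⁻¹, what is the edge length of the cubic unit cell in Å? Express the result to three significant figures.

6.29 Å

M(KCl) = 74.55 g/mol; Z = 4 formula units per cell.
a³ = Z·M/(N_A·ρ) = 4 × 74.55 / (6.022 × 10²³ × 1.99) = 2.488 × 10^-22 cm³, so a = 6.290 × 10^-8 cm = 6.29 Å.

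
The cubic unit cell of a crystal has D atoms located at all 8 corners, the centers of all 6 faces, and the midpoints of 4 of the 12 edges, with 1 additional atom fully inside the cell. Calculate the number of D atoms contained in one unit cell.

Corner atoms are shared by 8 cells (1/8 each), face atoms by 2 (1/2 each), edge atoms by 4 (1/4 each), interior atoms are unshared.
Net atoms = 8 × 1/8 + 6 × 1/2 + 4 × 1/4 + 1 = 1 + 3 + 1 + 1 = 6.

6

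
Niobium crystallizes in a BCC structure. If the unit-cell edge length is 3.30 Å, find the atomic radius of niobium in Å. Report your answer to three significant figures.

In a BCC lattice, atoms touch along the body diagonal, so √3·a = 4r.
r = √3·a/4 = 1.7321 × 3.30 / 4 = 1.43 Å.

1.43 Å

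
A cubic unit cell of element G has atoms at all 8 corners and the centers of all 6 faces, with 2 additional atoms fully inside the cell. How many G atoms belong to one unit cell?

Corner atoms are shared by 8 cells (1/8 each), face atoms by 2 (1/2 each), interior atoms are unshared.
Net atoms = 8 × 1/8 + 6 × 1/2 + 2 = 1 + 3 + 2 = 6.

6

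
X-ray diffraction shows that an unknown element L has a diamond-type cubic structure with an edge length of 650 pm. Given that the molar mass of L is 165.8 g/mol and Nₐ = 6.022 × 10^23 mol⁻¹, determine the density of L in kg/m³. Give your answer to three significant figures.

A diamond cubic unit cell contains Z = 8 atoms.
Cell volume: a³ = (650 pm)³ = (6.500 × 10^-8 cm)³ = 2.746 × 10^-22 cm³.
ρ = Z·M/(N_A·a³) = 8 × 165.8 / (6.022 × 10²³ × 2.746 × 10^-22) = 8.020 g/cm³ = 8020 kg/m³.

8020 kg/m³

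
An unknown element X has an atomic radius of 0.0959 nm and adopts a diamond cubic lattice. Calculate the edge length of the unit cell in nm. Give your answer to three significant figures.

0.443 nm

In a diamond cubic lattice, nearest neighbors lie along the body diagonal with √3·a = 8r.
a = 8r/√3 = 8 × 0.0959 / 1.7321 = 0.443 nm.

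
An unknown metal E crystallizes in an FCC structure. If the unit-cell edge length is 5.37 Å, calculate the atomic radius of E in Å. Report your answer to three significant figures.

1.90 Å

In an FCC lattice, atoms touch along the face diagonal, so √2·a = 4r.
r = √2·a/4 = 1.4142 × 5.37 / 4 = 1.90 Å.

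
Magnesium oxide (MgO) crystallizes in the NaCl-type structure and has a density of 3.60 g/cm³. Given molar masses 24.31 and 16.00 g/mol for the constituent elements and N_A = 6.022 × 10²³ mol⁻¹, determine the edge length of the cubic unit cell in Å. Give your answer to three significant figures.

M(MgO) = 40.31 g/mol; Z = 4 formula units per cell.
a³ = Z·M/(N_A·ρ) = 4 × 40.31 / (6.022 × 10²³ × 3.60) = 7.438 × 10^-23 cm³, so a = 4.205 × 10^-8 cm = 4.21 Å.

4.21 Å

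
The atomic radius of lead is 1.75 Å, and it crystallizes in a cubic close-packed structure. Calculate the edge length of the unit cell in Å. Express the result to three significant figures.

4.95 Å

In an FCC lattice, atoms touch along the face diagonal, so √2·a = 4r.
a = 4r/√2 = 4 × 1.75 / 1.4142 = 4.95 Å.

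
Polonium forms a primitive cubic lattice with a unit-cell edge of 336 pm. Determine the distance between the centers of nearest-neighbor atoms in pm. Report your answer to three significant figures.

In a simple cubic structure, atoms touch along the cell edge, so a = 2r; the nearest-neighbor distance equals 2r = 1.000·a.
d = 1.000 × 336 = 336 pm.

336 pm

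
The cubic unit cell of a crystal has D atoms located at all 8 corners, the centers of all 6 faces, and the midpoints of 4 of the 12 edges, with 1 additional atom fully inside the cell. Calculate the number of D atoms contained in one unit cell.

6

Corner atoms are shared by 8 cells (1/8 each), face atoms by 2 (1/2 each), edge atoms by 4 (1/4 each), interior atoms are unshared.
Net atoms = 8 × 1/8 + 6 × 1/2 + 4 × 1/4 + 1 = 1 + 3 + 1 + 1 = 6.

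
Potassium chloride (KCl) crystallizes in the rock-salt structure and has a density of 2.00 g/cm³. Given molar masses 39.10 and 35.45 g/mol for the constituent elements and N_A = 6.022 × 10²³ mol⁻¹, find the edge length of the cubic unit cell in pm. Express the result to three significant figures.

628 pm

M(KCl) = 74.55 g/mol; Z = 4 formula units per cell.
a³ = Z·M/(N_A·ρ) = 4 × 74.55 / (6.022 × 10²³ × 2.00) = 2.476 × 10^-22 cm³, so a = 6.279 × 10^-8 cm = 628 pm.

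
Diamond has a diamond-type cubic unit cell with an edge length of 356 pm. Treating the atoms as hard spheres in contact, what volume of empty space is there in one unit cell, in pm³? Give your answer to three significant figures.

In a diamond cubic lattice nearest neighbors lie along the body diagonal with √3·a = 8r, so r = 0.2165a = 77.08 pm.
V_cell = a³ = 4.512 × 10^7 pm³; V_atoms = 8 × (4/3)πr³ = 1.534 × 10^7 pm³.
Empty space = 4.512 × 10^7 − 1.534 × 10^7 = 2.98 × 10^7 pm³.

2.98 × 10^7 pm³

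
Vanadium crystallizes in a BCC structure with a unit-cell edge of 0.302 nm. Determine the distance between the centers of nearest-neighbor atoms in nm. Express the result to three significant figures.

0.262 nm

In a BCC structure, atoms touch along the body diagonal, so √3·a = 4r; the nearest-neighbor distance equals 2r = 0.8660·a.
d = 0.8660 × 0.302 = 0.262 nm.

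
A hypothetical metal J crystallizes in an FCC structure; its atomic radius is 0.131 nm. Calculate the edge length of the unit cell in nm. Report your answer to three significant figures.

In an FCC lattice, atoms touch along the face diagonal, so √2·a = 4r.
a = 4r/√2 = 4 × 0.131 / 1.4142 = 0.371 nm.

0.371 nm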